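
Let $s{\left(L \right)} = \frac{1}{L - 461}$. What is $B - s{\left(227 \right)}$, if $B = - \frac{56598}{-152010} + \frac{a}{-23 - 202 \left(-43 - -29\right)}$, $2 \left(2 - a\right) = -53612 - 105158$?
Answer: $\frac{35682731}{1244230} \approx 28.679$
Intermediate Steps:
$s{\left(L \right)} = \frac{1}{-461 + L}$
$a = 79387$ ($a = 2 - \frac{-53612 - 105158}{2} = 2 - -79385 = 2 + 79385 = 79387$)
$B = \frac{12349874}{430695}$ ($B = - \frac{56598}{-152010} + \frac{79387}{-23 - 202 \left(-43 - -29\right)} = \left(-56598\right) \left(- \frac{1}{152010}\right) + \frac{79387}{-23 - 202 \left(-43 + 29\right)} = \frac{9433}{25335} + \frac{79387}{-23 - -2828} = \frac{9433}{25335} + \frac{79387}{-23 + 2828} = \frac{9433}{25335} + \frac{79387}{2805} = \frac{9433}{25335} + 79387 \cdot \frac{1}{2805} = \frac{9433}{25335} + \frac{7217}{255} = \frac{12349874}{430695} \approx 28.674$)
$B - s{\left(227 \right)} = \frac{12349874}{430695} - \frac{1}{-461 + 227} = \frac{12349874}{430695} - \frac{1}{-234} = \frac{12349874}{430695} - - \frac{1}{234} = \frac{12349874}{430695} + \frac{1}{234} = \frac{35682731}{1244230}$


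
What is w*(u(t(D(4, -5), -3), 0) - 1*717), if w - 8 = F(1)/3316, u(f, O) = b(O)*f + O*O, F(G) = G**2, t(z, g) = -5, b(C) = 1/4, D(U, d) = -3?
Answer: -76217817/13264 ≈ -5746.2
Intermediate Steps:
b(C) = 1/4
u(f, O) = O**2 + f/4 (u(f, O) = f/4 + O*O = f/4 + O**2 = O**2 + f/4)
w = 26529/3316 (w = 8 + 1**2/3316 = 8 + 1*(1/3316) = 8 + 1/3316 = 26529/3316 ≈ 8.0003)
w*(u(t(D(4, -5), -3), 0) - 1*717) = 26529*((0**2 + (1/4)*(-5)) - 1*717)/3316 = 26529*((0 - 5/4) - 717)/3316 = 26529*(-5/4 - 717)/3316 = (26529/3316)*(-2873/4) = -76217817/13264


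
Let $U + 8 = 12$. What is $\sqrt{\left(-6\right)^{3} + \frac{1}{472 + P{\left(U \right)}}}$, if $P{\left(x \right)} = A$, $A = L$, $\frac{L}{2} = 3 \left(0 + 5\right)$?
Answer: $\frac{i \sqrt{54432362}}{502} \approx 14.697 i$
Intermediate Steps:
$U = 4$ ($U = -8 + 12 = 4$)
$L = 30$ ($L = 2 \cdot 3 \left(0 + 5\right) = 2 \cdot 3 \cdot 5 = 2 \cdot 15 = 30$)
$A = 30$
$P{\left(x \right)} = 30$
$\sqrt{\left(-6\right)^{3} + \frac{1}{472 + P{\left(U \right)}}} = \sqrt{\left(-6\right)^{3} + \frac{1}{472 + 30}} = \sqrt{-216 + \frac{1}{502}} = \sqrt{- \frac{108431}{502}} = \frac{i \sqrt{54432362}}{502}$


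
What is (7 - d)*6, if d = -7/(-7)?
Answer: 36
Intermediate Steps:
d = 1 (d = -7*(-⅐) = 1)
(7 - d)*6 = (7 - 1*1)*6 = (7 - 1)*6 = 6*6 = 36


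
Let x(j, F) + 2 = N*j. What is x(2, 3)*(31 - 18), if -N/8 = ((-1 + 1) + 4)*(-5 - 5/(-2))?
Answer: 2054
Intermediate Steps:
N = 80 (N = -8*((-1 + 1) + 4)*(-5 - 5/(-2)) = -8*(0 + 4)*(-5 - 5*(-½)) = -32*(-5 + 5/2) = -32*(-5)/2 = -8*(-10) = 80)
x(j, F) = -2 + 80*j
x(2, 3)*(31 - 18) = (-2 + 80*2)*(31 - 18) = (-2 + 160)*13 = 158*13 = 2054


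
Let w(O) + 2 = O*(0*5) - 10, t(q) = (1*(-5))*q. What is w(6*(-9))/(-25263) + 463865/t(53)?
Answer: -781241221/446313 ≈ -1750.4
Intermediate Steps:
t(q) = -5*q
w(O) = -12 (w(O) = -2 + (O*(0*5) - 10) = -2 + (O*0 - 10) = -2 + (0 - 10) = -2 - 10 = -12)
w(6*(-9))/(-25263) + 463865/t(53) = -12/(-25263) + 463865/((-5*53)) = -12*(-1/25263) + 463865/(-265) = 4/8421 + 463865*(-1/265) = 4/8421 - 92773/53 = -781241221/446313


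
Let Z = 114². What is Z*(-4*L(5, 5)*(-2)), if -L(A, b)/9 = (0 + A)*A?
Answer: -23392800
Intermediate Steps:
L(A, b) = -9*A² (L(A, b) = -9*(0 + A)*A = -9*A*A = -9*A²)
Z = 12996
Z*(-4*L(5, 5)*(-2)) = 12996*(-(-36)*5²*(-2)) = 12996*(-(-36)*25*(-2)) = 12996*(-4*(-225)*(-2)) = 12996*(900*(-2)) = 12996*(-1800) = -23392800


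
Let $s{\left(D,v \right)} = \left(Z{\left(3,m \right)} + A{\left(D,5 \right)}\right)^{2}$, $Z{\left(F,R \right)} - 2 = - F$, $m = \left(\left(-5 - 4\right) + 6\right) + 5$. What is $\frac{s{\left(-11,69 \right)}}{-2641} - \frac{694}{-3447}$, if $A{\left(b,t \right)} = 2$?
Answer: $\frac{1829407}{9103527} \approx 0.20096$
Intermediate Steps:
$m = 2$ ($m = \left(-9 + 6\right) + 5 = -3 + 5 = 2$)
$Z{\left(F,R \right)} = 2 - F$
$s{\left(D,v \right)} = 1$ ($s{\left(D,v \right)} = \left(\left(2 - 3\right) + 2\right)^{2} = \left(-1 + 2\right)^{2} = 1^{2} = 1$)
$\frac{s{\left(-11,69 \right)}}{-2641} - \frac{694}{-3447} = 1 \frac{1}{-2641} - \frac{694}{-3447} = 1 \left(- \frac{1}{2641}\right) - - \frac{694}{3447} = - \frac{1}{2641} + \frac{694}{3447} = \frac{1829407}{9103527}$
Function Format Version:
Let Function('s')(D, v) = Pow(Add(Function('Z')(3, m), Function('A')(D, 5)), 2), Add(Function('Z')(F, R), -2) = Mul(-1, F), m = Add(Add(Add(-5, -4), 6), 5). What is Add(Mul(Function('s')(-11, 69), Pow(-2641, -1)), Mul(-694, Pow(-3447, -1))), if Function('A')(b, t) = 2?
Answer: Rational(1829407, 9103527) ≈ 0.20096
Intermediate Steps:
m = 2 (m = Add(Add(-9, 6), 5) = Add(-3, 5) = 2)
Function('Z')(F, R) = Add(2, Mul(-1, F))
Function('s')(D, v) = 1 (Function('s')(D, v) = Pow(Add(Add(2, Mul(-1, 3)), 2), 2) = Pow(Add(Add(2, -3), 2), 2) = Pow(Add(-1, 2), 2) = Pow(1, 2) = 1)
Add(Mul(Function('s')(-11, 69), Pow(-2641, -1)), Mul(-694, Pow(-3447, -1))) = Add(Mul(1, Pow(-2641, -1)), Mul(-694, Pow(-3447, -1))) = Add(Mul(1, Rational(-1, 2641)), Mul(-694, Rational(-1, 3447))) = Add(Rational(-1, 2641), Rational(694, 3447)) = Rational(1829407, 9103527)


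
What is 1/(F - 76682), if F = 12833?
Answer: -1/63849 ≈ -1.5662e-5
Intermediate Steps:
1/(F - 76682) = 1/(12833 - 76682) = 1/(-63849) = -1/63849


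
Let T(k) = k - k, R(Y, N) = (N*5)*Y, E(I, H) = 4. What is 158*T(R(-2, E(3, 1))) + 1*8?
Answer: 8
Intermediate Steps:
R(Y, N) = 5*N*Y (R(Y, N) = (5*N)*Y = 5*N*Y)
T(k) = 0
158*T(R(-2, E(3, 1))) + 1*8 = 158*0 + 1*8 = 0 + 8 = 8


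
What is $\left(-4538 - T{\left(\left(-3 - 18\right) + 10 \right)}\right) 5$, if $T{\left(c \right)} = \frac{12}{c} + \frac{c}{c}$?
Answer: $- \frac{249585}{11} \approx -22690.0$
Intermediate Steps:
$T{\left(c \right)} = 1 + \frac{12}{c}$ ($T{\left(c \right)} = \frac{12}{c} + 1 = 1 + \frac{12}{c}$)
$\left(-4538 - T{\left(\left(-3 - 18\right) + 10 \right)}\right) 5 = \left(-4538 - \frac{12 + \left(\left(-3 - 18\right) + 10\right)}{\left(-3 - 18\right) + 10}\right) 5 = \left(-4538 - \frac{12 + \left(-21 + 10\right)}{-21 + 10}\right) 5 = \left(-4538 - \frac{12 - 11}{-11}\right) 5 = \left(-4538 - \left(- \frac{1}{11}\right) 1\right) 5 = \left(-4538 - - \frac{1}{11}\right) 5 = \left(-4538 + \frac{1}{11}\right) 5 = \left(- \frac{49917}{11}\right) 5 = - \frac{249585}{11}$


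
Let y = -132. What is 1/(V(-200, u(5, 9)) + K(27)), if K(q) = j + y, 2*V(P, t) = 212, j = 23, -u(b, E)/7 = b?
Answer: -⅓ ≈ -0.33333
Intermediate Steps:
u(b, E) = -7*b
V(P, t) = 106 (V(P, t) = (½)*212 = 106)
K(q) = -109 (K(q) = 23 - 132 = -109)
1/(V(-200, u(5, 9)) + K(27)) = 1/(106 - 109) = 1/(-3) = -⅓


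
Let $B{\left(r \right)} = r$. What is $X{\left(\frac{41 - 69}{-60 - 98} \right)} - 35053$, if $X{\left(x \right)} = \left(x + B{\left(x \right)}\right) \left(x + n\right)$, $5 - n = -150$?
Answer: $- \frac{218422521}{6241} \approx -34998.0$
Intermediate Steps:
$n = 155$ ($n = 5 - -150 = 5 + 150 = 155$)
$X{\left(x \right)} = 2 x \left(155 + x\right)$ ($X{\left(x \right)} = \left(x + x\right) \left(x + 155\right) = 2 x \left(155 + x\right)$)
$X{\left(\frac{41 - 69}{-60 - 98} \right)} - 35053 = 2 \frac{41 - 69}{-60 - 98} \left(155 + \frac{41 - 69}{-60 - 98}\right) - 35053 = 2 \left(- \frac{28}{-158}\right) \left(155 - \frac{28}{-158}\right) - 35053 = 2 \left(\left(-28\right) \left(- \frac{1}{158}\right)\right) \left(155 - - \frac{14}{79}\right) - 35053 = 2 \cdot \frac{14}{79} \left(155 + \frac{14}{79}\right) - 35053 = 2 \cdot \frac{14}{79} \cdot \frac{12259}{79} - 35053 = \frac{343252}{6241} - 35053 = - \frac{218422521}{6241}$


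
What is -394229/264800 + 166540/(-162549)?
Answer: -108181321721/43042975200 ≈ -2.5133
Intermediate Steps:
-394229/264800 + 166540/(-162549) = -394229*1/264800 + 166540*(-1/162549) = -394229/264800 - 166540/162549 = -108181321721/43042975200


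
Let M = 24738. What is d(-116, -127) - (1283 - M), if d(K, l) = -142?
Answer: 23313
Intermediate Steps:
d(-116, -127) - (1283 - M) = -142 - (1283 - 1*24738) = -142 - (1283 - 24738) = -142 - 1*(-23455) = -142 + 23455 = 23313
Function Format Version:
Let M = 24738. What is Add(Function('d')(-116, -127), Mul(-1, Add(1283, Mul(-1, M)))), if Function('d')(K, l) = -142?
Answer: 23313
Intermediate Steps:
Add(Function('d')(-116, -127), Mul(-1, Add(1283, Mul(-1, M)))) = Add(-142, Mul(-1, Add(1283, Mul(-1, 24738)))) = Add(-142, Mul(-1, Add(1283, -24738))) = Add(-142, Mul(-1, -23455)) = Add(-142, 23455) = 23313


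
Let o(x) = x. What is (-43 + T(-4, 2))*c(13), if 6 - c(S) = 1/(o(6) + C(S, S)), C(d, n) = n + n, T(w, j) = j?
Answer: -7831/32 ≈ -244.72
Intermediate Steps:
C(d, n) = 2*n
c(S) = 6 - 1/(6 + 2*S)
(-43 + T(-4, 2))*c(13) = (-43 + 2)*((35 + 12*13)/(2*(3 + 13))) = -41*(35 + 156)/(2*16) = -41*191/(2*16) = -41*191/32 = -7831/32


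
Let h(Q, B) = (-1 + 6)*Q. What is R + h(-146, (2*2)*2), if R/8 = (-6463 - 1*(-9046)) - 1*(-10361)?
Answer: 102822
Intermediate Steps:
h(Q, B) = 5*Q
R = 103552 (R = 8*((-6463 - 1*(-9046)) - 1*(-10361)) = 8*((-6463 + 9046) + 10361) = 8*(2583 + 10361) = 8*12944 = 103552)
R + h(-146, (2*2)*2) = 103552 + 5*(-146) = 103552 - 730 = 102822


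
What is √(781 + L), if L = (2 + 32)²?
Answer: √1937 ≈ 44.011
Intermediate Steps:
L = 1156 (L = 34² = 1156)
√(781 + L) = √(781 + 1156) = √1937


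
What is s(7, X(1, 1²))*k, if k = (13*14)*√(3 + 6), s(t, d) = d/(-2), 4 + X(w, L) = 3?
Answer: 273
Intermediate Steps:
X(w, L) = -1 (X(w, L) = -4 + 3 = -1)
s(t, d) = -d/2 (s(t, d) = d*(-½) = -d/2)
k = 546 (k = 182*√9 = 182*3 = 546)
s(7, X(1, 1²))*k = -½*(-1)*546 = (½)*546 = 273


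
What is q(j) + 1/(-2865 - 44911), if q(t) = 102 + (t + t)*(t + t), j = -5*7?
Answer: 238975551/47776 ≈ 5002.0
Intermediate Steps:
j = -35
q(t) = 102 + 4*t² (q(t) = 102 + (2*t)*(2*t) = 102 + 4*t²)
q(j) + 1/(-2865 - 44911) = (102 + 4*(-35)²) + 1/(-2865 - 44911) = (102 + 4*1225) + 1/(-47776) = (102 + 4900) - 1/47776 = 5002 - 1/47776 = 238975551/47776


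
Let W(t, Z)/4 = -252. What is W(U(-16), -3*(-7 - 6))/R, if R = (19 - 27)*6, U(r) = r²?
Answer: 21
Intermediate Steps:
W(t, Z) = -1008 (W(t, Z) = 4*(-252) = -1008)
R = -48 (R = -8*6 = -48)
W(U(-16), -3*(-7 - 6))/R = -1008/(-48) = -1008*(-1/48) = 21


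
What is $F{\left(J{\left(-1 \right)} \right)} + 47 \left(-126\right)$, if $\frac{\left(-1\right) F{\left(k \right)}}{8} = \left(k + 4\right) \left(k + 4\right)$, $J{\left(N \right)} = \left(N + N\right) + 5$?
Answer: $-6314$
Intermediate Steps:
$J{\left(N \right)} = 5 + 2 N$ ($J{\left(N \right)} = 2 N + 5 = 5 + 2 N$)
$F{\left(k \right)} = - 8 \left(4 + k\right)^{2}$ ($F{\left(k \right)} = - 8 \left(k + 4\right) \left(k + 4\right) = - 8 \left(4 + k\right) \left(4 + k\right) = - 8 \left(4 + k\right)^{2}$)
$F{\left(J{\left(-1 \right)} \right)} + 47 \left(-126\right) = - 8 \left(4 + \left(5 + 2 \left(-1\right)\right)\right)^{2} + 47 \left(-126\right) = - 8 \left(4 + \left(5 - 2\right)\right)^{2} - 5922 = - 8 \left(4 + 3\right)^{2} - 5922 = - 8 \cdot 7^{2} - 5922 = \left(-8\right) 49 - 5922 = -392 - 5922 = -6314$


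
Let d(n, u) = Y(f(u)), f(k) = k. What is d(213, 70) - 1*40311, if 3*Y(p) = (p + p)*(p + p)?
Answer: -101333/3 ≈ -33778.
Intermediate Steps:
Y(p) = 4*p²/3 (Y(p) = ((p + p)*(p + p))/3 = ((2*p)*(2*p))/3 = (4*p²)/3 = 4*p²/3)
d(n, u) = 4*u²/3
d(213, 70) - 1*40311 = (4/3)*70² - 1*40311 = (4/3)*4900 - 40311 = 19600/3 - 40311 = -101333/3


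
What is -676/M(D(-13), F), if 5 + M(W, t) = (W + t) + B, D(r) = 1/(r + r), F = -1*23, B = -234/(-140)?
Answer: 307580/11997 ≈ 25.638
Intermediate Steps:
B = 117/70 (B = -234*(-1/140) = 117/70 ≈ 1.6714)
F = -23
D(r) = 1/(2*r)
M(W, t) = -233/70 + W + t (M(W, t) = -5 + ((W + t) + 117/70) = -5 + (117/70 + W + t) = -233/70 + W + t)
-676/M(D(-13), F) = -676/(-233/70 + (½)/(-13) - 23) = -676/(-233/70 + (½)*(-1/13) - 23) = -676/(-233/70 - 1/26 - 23) = -676/(-11997/455) = -676*(-455/11997) = 307580/11997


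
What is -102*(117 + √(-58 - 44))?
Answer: -11934 - 102*I*√102 ≈ -11934.0 - 1030.2*I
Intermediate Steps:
-102*(117 + √(-58 - 44)) = -102*(117 + √(-102)) = -102*(117 + I*√102) = -11934 - 102*I*√102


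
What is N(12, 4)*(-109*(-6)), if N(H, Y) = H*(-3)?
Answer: -23544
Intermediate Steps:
N(H, Y) = -3*H
N(12, 4)*(-109*(-6)) = (-3*12)*(-109*(-6)) = -36*654 = -23544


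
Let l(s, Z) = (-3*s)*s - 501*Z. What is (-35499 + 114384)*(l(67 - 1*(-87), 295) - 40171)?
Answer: -20440207890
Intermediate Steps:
l(s, Z) = -501*Z - 3*s² (l(s, Z) = -3*s² - 501*Z = -501*Z - 3*s²)
(-35499 + 114384)*(l(67 - 1*(-87), 295) - 40171) = (-35499 + 114384)*((-501*295 - 3*(67 - 1*(-87))²) - 40171) = 78885*((-147795 - 3*(67 + 87)²) - 40171) = 78885*((-147795 - 3*154²) - 40171) = 78885*((-147795 - 3*23716) - 40171) = 78885*((-147795 - 71148) - 40171) = 78885*(-218943 - 40171) = 78885*(-259114) = -20440207890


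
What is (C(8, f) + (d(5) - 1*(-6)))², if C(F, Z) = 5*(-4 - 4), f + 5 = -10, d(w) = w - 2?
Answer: 961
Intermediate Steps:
d(w) = -2 + w
f = -15 (f = -5 - 10 = -15)
C(F, Z) = -40 (C(F, Z) = 5*(-8) = -40)
(C(8, f) + (d(5) - 1*(-6)))² = (-40 + ((-2 + 5) - 1*(-6)))² = (-40 + (3 + 6))² = (-40 + 9)² = (-31)² = 961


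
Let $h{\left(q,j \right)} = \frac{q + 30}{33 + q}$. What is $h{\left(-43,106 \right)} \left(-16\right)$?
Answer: $- \frac{104}{5} \approx -20.8$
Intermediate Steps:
$h{\left(q,j \right)} = \frac{30 + q}{33 + q}$
$h{\left(-43,106 \right)} \left(-16\right) = \frac{30 - 43}{33 - 43} \left(-16\right) = \frac{1}{-10} \left(-13\right) \left(-16\right) = \left(- \frac{1}{10}\right) \left(-13\right) \left(-16\right) = \frac{13}{10} \left(-16\right) = - \frac{104}{5}$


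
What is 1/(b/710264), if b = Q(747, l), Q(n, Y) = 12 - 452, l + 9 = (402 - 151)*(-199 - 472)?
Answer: -88783/55 ≈ -1614.2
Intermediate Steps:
l = -168430 (l = -9 + (402 - 151)*(-199 - 472) = -9 + 251*(-671) = -9 - 168421 = -168430)
Q(n, Y) = -440
b = -440
1/(b/710264) = 1/(-440/710264) = 1/(-440*1/710264) = 1/(-55/88783) = -88783/55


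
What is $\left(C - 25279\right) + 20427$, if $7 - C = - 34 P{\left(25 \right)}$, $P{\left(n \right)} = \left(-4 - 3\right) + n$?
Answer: $-4233$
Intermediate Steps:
$P{\left(n \right)} = -7 + n$
$C = 619$ ($C = 7 - - 34 \left(-7 + 25\right) = 7 - \left(-34\right) 18 = 7 - -612 = 7 + 612 = 619$)
$\left(C - 25279\right) + 20427 = \left(619 - 25279\right) + 20427 = -24660 + 20427 = -4233$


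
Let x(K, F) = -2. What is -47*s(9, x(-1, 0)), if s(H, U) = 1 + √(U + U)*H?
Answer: -47 - 846*I ≈ -47.0 - 846.0*I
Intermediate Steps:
s(H, U) = 1 + H*√2*√U (s(H, U) = 1 + √(2*U)*H = 1 + (√2*√U)*H = 1 + H*√2*√U)
-47*s(9, x(-1, 0)) = -47*(1 + 9*√2*√(-2)) = -47*(1 + 9*√2*(I*√2)) = -47*(1 + 18*I) = -47 - 846*I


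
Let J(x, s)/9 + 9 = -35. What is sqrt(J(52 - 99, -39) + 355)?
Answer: I*sqrt(41) ≈ 6.4031*I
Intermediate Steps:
J(x, s) = -396 (J(x, s) = -81 + 9*(-35) = -81 - 315 = -396)
sqrt(J(52 - 99, -39) + 355) = sqrt(-396 + 355) = sqrt(-41) = I*sqrt(41)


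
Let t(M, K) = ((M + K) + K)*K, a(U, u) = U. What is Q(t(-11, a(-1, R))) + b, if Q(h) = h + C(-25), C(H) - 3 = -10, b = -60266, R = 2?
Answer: -60260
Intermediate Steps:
C(H) = -7 (C(H) = 3 - 10 = -7)
t(M, K) = K*(M + 2*K) (t(M, K) = ((K + M) + K)*K = (M + 2*K)*K = K*(M + 2*K))
Q(h) = -7 + h (Q(h) = h - 7 = -7 + h)
Q(t(-11, a(-1, R))) + b = (-7 - (-11 + 2*(-1))) - 60266 = (-7 - (-11 - 2)) - 60266 = (-7 - 1*(-13)) - 60266 = (-7 + 13) - 60266 = 6 - 60266 = -60260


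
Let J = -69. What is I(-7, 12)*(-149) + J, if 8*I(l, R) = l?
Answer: 491/8 ≈ 61.375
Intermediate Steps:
I(l, R) = l/8
I(-7, 12)*(-149) + J = ((⅛)*(-7))*(-149) - 69 = -7/8*(-149) - 69 = 1043/8 - 69 = 491/8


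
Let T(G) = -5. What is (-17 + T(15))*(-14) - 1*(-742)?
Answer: 1050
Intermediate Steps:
(-17 + T(15))*(-14) - 1*(-742) = (-17 - 5)*(-14) - 1*(-742) = -22*(-14) + 742 = 308 + 742 = 1050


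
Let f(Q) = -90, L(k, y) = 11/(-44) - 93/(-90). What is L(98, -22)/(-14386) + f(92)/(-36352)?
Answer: 4748491/1961099520 ≈ 0.0024213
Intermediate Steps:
L(k, y) = 47/60 (L(k, y) = 11*(-1/44) - 93*(-1/90) = -¼ + 31/30 = 47/60)
L(98, -22)/(-14386) + f(92)/(-36352) = (47/60)/(-14386) - 90/(-36352) = (47/60)*(-1/14386) - 90*(-1/36352) = -47/863160 + 45/18176 = 4748491/1961099520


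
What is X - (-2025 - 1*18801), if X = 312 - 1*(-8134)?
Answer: 29272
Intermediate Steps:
X = 8446 (X = 312 + 8134 = 8446)
X - (-2025 - 1*18801) = 8446 - (-2025 - 1*18801) = 8446 - (-2025 - 18801) = 8446 - 1*(-20826) = 8446 + 20826 = 29272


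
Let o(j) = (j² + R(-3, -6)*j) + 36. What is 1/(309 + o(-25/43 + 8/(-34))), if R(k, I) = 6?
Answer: 534361/182092512 ≈ 0.0029346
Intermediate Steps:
o(j) = 36 + j² + 6*j (o(j) = (j² + 6*j) + 36 = 36 + j² + 6*j)
1/(309 + o(-25/43 + 8/(-34))) = 1/(309 + (36 + (-25/43 + 8/(-34))² + 6*(-25/43 + 8/(-34)))) = 1/(309 + (36 + (-25*1/43 + 8*(-1/34))² + 6*(-25*1/43 + 8*(-1/34)))) = 1/(309 + (36 + (-25/43 - 4/17)² + 6*(-25/43 - 4/17))) = 1/(309 + (36 + (-597/731)² + 6*(-597/731))) = 1/(309 + (36 + 356409/534361 - 3582/731)) = 1/(309 + 16974963/534361) = 1/(182092512/534361) = 534361/182092512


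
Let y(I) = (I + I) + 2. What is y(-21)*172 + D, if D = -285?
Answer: -7165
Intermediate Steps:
y(I) = 2 + 2*I (y(I) = 2*I + 2 = 2 + 2*I)
y(-21)*172 + D = (2 + 2*(-21))*172 - 285 = (2 - 42)*172 - 285 = -40*172 - 285 = -6880 - 285 = -7165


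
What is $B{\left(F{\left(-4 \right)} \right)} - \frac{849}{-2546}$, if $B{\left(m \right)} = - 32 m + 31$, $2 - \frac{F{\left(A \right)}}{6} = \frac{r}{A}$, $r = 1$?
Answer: $- \frac{1020097}{2546} \approx -400.67$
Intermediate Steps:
$F{\left(A \right)} = 12 - \frac{6}{A}$ ($F{\left(A \right)} = 12 - 6 \cdot 1 \frac{1}{A} = 12 - \frac{6}{A}$)
$B{\left(m \right)} = 31 - 32 m$
$B{\left(F{\left(-4 \right)} \right)} - \frac{849}{-2546} = \left(31 - 32 \left(12 - \frac{6}{-4}\right)\right) - \frac{849}{-2546} = \left(31 - 32 \left(12 - - \frac{3}{2}\right)\right) - 849 \left(- \frac{1}{2546}\right) = \left(31 - 32 \left(12 + \frac{3}{2}\right)\right) - - \frac{849}{2546} = \left(31 - 432\right) + \frac{849}{2546} = -401 + \frac{849}{2546} = - \frac{1020097}{2546}$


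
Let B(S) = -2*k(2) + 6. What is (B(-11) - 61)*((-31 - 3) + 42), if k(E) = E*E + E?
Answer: -536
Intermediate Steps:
k(E) = E + E² (k(E) = E² + E = E + E²)
B(S) = -6 (B(S) = -4*(1 + 2) + 6 = -4*3 + 6 = -2*6 + 6 = -12 + 6 = -6)
(B(-11) - 61)*((-31 - 3) + 42) = (-6 - 61)*((-31 - 3) + 42) = -67*(-34 + 42) = -67*8 = -536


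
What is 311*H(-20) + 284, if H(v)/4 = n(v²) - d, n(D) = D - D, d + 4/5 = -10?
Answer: 68596/5 ≈ 13719.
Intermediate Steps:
d = -54/5 (d = -⅘ - 10 = -54/5 ≈ -10.800)
n(D) = 0
H(v) = 216/5 (H(v) = 4*(0 - 1*(-54/5)) = 4*(0 + 54/5) = 4*(54/5) = 216/5)
311*H(-20) + 284 = 311*(216/5) + 284 = 67176/5 + 284 = 68596/5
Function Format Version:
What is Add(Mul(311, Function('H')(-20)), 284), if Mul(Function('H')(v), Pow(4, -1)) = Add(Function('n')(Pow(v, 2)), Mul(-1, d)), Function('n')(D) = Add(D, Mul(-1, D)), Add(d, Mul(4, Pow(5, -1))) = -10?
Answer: Rational(68596, 5) ≈ 13719.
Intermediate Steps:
d = Rational(-54, 5) (d = Add(Rational(-4, 5), -10) = Rational(-54, 5) ≈ -10.800)
Function('n')(D) = 0
Function('H')(v) = Rational(216, 5) (Function('H')(v) = Mul(4, Add(0, Mul(-1, Rational(-54, 5)))) = Mul(4, Add(0, Rational(54, 5))) = Mul(4, Rational(54, 5)) = Rational(216, 5))
Add(Mul(311, Function('H')(-20)), 284) = Add(Mul(311, Rational(216, 5)), 284) = Add(Rational(67176, 5), 284) = Rational(68596, 5)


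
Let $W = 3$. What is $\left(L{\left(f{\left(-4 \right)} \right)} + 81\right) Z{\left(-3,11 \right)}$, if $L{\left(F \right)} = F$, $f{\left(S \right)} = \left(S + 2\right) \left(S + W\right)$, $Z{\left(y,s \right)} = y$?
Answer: $-249$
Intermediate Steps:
$f{\left(S \right)} = \left(2 + S\right) \left(3 + S\right)$ ($f{\left(S \right)} = \left(S + 2\right) \left(S + 3\right) = \left(2 + S\right) \left(3 + S\right)$)
$\left(L{\left(f{\left(-4 \right)} \right)} + 81\right) Z{\left(-3,11 \right)} = \left(\left(6 + \left(-4\right)^{2} + 5 \left(-4\right)\right) + 81\right) \left(-3\right) = \left(\left(6 + 16 - 20\right) + 81\right) \left(-3\right) = \left(2 + 81\right) \left(-3\right) = 83 \left(-3\right) = -249$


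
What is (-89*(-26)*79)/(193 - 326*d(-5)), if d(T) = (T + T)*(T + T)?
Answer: -182806/32407 ≈ -5.6409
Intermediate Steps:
d(T) = 4*T**2 (d(T) = (2*T)*(2*T) = 4*T**2)
(-89*(-26)*79)/(193 - 326*d(-5)) = (-89*(-26)*79)/(193 - 1304*(-5)**2) = (2314*79)/(193 - 1304*25) = 182806/(193 - 326*100) = 182806/(193 - 32600) = 182806/(-32407) = 182806*(-1/32407) = -182806/32407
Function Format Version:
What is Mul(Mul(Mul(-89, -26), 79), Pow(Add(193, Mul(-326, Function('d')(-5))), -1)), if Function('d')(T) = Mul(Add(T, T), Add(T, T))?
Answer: Rational(-182806, 32407) ≈ -5.6409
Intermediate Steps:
Function('d')(T) = Mul(4, Pow(T, 2)) (Function('d')(T) = Mul(Mul(2, T), Mul(2, T)) = Mul(4, Pow(T, 2)))
Mul(Mul(Mul(-89, -26), 79), Pow(Add(193, Mul(-326, Function('d')(-5))), -1)) = Mul(Mul(Mul(-89, -26), 79), Pow(Add(193, Mul(-326, Mul(4, Pow(-5, 2)))), -1)) = Mul(Mul(2314, 79), Pow(Add(193, Mul(-326, Mul(4, 25))), -1)) = Mul(182806, Pow(Add(193, Mul(-326, 100)), -1)) = Mul(182806, Pow(Add(193, -32600), -1)) = Mul(182806, Pow(-32407, -1)) = Mul(182806, Rational(-1, 32407)) = Rational(-182806, 32407)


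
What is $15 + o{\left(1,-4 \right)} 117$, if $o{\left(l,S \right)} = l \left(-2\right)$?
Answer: $-219$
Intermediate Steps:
$o{\left(l,S \right)} = - 2 l$
$15 + o{\left(1,-4 \right)} 117 = 15 + \left(-2\right) 1 \cdot 117 = 15 - 234 = -219$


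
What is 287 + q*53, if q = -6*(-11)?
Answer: 3785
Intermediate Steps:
q = 66
287 + q*53 = 287 + 66*53 = 287 + 3498 = 3785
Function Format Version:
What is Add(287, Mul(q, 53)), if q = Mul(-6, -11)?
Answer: 3785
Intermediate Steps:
q = 66
Add(287, Mul(q, 53)) = Add(287, Mul(66, 53)) = Add(287, 3498) = 3785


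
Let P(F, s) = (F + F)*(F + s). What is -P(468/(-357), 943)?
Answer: 34963032/14161 ≈ 2469.0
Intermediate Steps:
P(F, s) = 2*F*(F + s) (P(F, s) = (2*F)*(F + s) = 2*F*(F + s))
-P(468/(-357), 943) = -2*468/(-357)*(468/(-357) + 943) = -2*468*(-1/357)*(468*(-1/357) + 943) = -2*(-156)*(-156/119 + 943)/119 = -2*(-156)*112061/(119*119) = -1*(-34963032/14161) = 34963032/14161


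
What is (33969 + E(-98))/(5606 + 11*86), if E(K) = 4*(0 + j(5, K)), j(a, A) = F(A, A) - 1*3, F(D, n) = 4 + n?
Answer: 33581/6552 ≈ 5.1253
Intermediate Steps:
j(a, A) = 1 + A (j(a, A) = (4 + A) - 1*3 = (4 + A) - 3 = 1 + A)
E(K) = 4 + 4*K (E(K) = 4*(0 + (1 + K)) = 4*(1 + K) = 4 + 4*K)
(33969 + E(-98))/(5606 + 11*86) = (33969 + (4 + 4*(-98)))/(5606 + 11*86) = (33969 + (4 - 392))/(5606 + 946) = (33969 - 388)/6552 = 33581*(1/6552) = 33581/6552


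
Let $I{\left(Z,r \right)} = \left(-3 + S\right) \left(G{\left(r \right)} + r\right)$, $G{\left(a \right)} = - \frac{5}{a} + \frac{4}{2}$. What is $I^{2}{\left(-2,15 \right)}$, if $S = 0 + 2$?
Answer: $\frac{2500}{9} \approx 277.78$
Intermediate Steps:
$G{\left(a \right)} = 2 - \frac{5}{a}$ ($G{\left(a \right)} = - \frac{5}{a} + 4 \cdot \frac{1}{2} = - \frac{5}{a} + 2 = 2 - \frac{5}{a}$)
$S = 2$
$I{\left(Z,r \right)} = -2 - r + \frac{5}{r}$ ($I{\left(Z,r \right)} = \left(-3 + 2\right) \left(\left(2 - \frac{5}{r}\right) + r\right) = - (2 + r - \frac{5}{r}) = -2 - r + \frac{5}{r}$)
$I^{2}{\left(-2,15 \right)} = \left(-2 - 15 + \frac{5}{15}\right)^{2} = \left(-2 - 15 + 5 \cdot \frac{1}{15}\right)^{2} = \left(-2 - 15 + \frac{1}{3}\right)^{2} = \left(- \frac{50}{3}\right)^{2} = \frac{2500}{9}$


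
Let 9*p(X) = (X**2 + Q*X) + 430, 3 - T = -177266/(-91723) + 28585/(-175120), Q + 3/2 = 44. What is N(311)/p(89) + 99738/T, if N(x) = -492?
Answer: 2591776395350786088/31978527324607 ≈ 81047.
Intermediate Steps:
Q = 85/2 (Q = -3/2 + 44 = 85/2 ≈ 42.500)
T = 3953335063/3212506352 (T = 3 - (-177266/(-91723) + 28585/(-175120)) = 3 - (-177266*(-1/91723) + 28585*(-1/175120)) = 3 - (177266/91723 - 5717/35024) = 3 - 1*5684183993/3212506352 = 3 - 5684183993/3212506352 = 3953335063/3212506352 ≈ 1.2306)
p(X) = 430/9 + X**2/9 + 85*X/18 (p(X) = ((X**2 + 85*X/2) + 430)/9 = (430 + X**2 + 85*X/2)/9 = 430/9 + X**2/9 + 85*X/18)
N(311)/p(89) + 99738/T = -492/(430/9 + (1/9)*89**2 + (85/18)*89) + 99738/(3953335063/3212506352) = -492/(430/9 + (1/9)*7921 + 7565/18) + 99738*(3212506352/3953335063) = -492/(430/9 + 7921/9 + 7565/18) + 320408958535776/3953335063 = -492/8089/6 + 320408958535776/3953335063 = -492*6/8089 + 320408958535776/3953335063 = -2952/8089 + 320408958535776/3953335063 = 2591776395350786088/31978527324607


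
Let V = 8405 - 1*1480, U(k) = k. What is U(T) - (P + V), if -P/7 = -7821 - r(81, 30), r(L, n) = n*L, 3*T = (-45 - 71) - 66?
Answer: -236228/3 ≈ -78743.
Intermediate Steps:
T = -182/3 (T = ((-45 - 71) - 66)/3 = (-116 - 66)/3 = (⅓)*(-182) = -182/3 ≈ -60.667)
r(L, n) = L*n
P = 71757 (P = -7*(-7821 - 81*30) = -7*(-7821 - 1*2430) = -7*(-7821 - 2430) = -7*(-10251) = 71757)
V = 6925 (V = 8405 - 1480 = 6925)
U(T) - (P + V) = -182/3 - (71757 + 6925) = -182/3 - 1*78682 = -182/3 - 78682 = -236228/3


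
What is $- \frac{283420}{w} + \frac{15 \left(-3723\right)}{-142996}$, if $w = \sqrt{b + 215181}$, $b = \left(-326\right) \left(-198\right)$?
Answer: $\frac{55845}{142996} - \frac{283420 \sqrt{31081}}{93243} \approx -535.48$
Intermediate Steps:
$b = 64548$
$w = 3 \sqrt{31081}$ ($w = \sqrt{64548 + 215181} = \sqrt{279729} = 3 \sqrt{31081} \approx 528.89$)
$- \frac{283420}{w} + \frac{15 \left(-3723\right)}{-142996} = - \frac{283420}{3 \sqrt{31081}} + \frac{15 \left(-3723\right)}{-142996} = - 283420 \frac{\sqrt{31081}}{93243} - - \frac{55845}{142996} = - \frac{283420 \sqrt{31081}}{93243} + \frac{55845}{142996} = \frac{55845}{142996} - \frac{283420 \sqrt{31081}}{93243}$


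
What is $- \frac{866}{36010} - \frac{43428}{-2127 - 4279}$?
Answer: $\frac{389573671}{57670015} \approx 6.7552$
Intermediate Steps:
$- \frac{866}{36010} - \frac{43428}{-2127 - 4279} = \left(-866\right) \frac{1}{36010} - \frac{43428}{-2127 - 4279} = - \frac{433}{18005} - \frac{43428}{-6406} = - \frac{433}{18005} - - \frac{21714}{3203} = - \frac{433}{18005} + \frac{21714}{3203} = \frac{389573671}{57670015}$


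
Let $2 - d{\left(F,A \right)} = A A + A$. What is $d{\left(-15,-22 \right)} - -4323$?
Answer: $3863$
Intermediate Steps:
$d{\left(F,A \right)} = 2 - A - A^{2}$ ($d{\left(F,A \right)} = 2 - \left(A A + A\right) = 2 - \left(A^{2} + A\right) = 2 - \left(A + A^{2}\right) = 2 - A - A^{2}$)
$d{\left(-15,-22 \right)} - -4323 = \left(2 - -22 - \left(-22\right)^{2}\right) - -4323 = \left(2 + 22 - 484\right) + 4323 = -460 + 4323 = 3863$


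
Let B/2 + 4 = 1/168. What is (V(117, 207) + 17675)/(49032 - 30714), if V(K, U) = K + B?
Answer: 1493857/1538712 ≈ 0.97085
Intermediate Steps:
B = -671/84 (B = -8 + 2/168 = -8 + 2*(1/168) = -8 + 1/84 = -671/84 ≈ -7.9881)
V(K, U) = -671/84 + K (V(K, U) = K - 671/84 = -671/84 + K)
(V(117, 207) + 17675)/(49032 - 30714) = ((-671/84 + 117) + 17675)/(49032 - 30714) = (9157/84 + 17675)/18318 = (1493857/84)*(1/18318) = 1493857/1538712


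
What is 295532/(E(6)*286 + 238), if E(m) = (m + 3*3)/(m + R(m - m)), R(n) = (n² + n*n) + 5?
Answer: 73883/157 ≈ 470.59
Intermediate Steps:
R(n) = 5 + 2*n² (R(n) = (n² + n²) + 5 = 2*n² + 5 = 5 + 2*n²)
E(m) = (9 + m)/(5 + m) (E(m) = (m + 3*3)/(m + (5 + 2*(m - m)²)) = (m + 9)/(m + (5 + 2*0²)) = (9 + m)/(m + (5 + 2*0)) = (9 + m)/(m + (5 + 0)) = (9 + m)/(m + 5) = (9 + m)/(5 + m))
295532/(E(6)*286 + 238) = 295532/(((9 + 6)/(5 + 6))*286 + 238) = 295532/((15/11)*286 + 238) = 295532/(390 + 238) = 295532/628 = 295532*(1/628) = 73883/157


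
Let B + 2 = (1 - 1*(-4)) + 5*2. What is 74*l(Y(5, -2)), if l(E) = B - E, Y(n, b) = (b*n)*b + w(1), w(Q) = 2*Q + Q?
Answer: -740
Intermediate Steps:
w(Q) = 3*Q
B = 13 (B = -2 + ((1 - 1*(-4)) + 5*2) = -2 + ((1 + 4) + 10) = -2 + (5 + 10) = -2 + 15 = 13)
Y(n, b) = 3 + n*b² (Y(n, b) = (b*n)*b + 3*1 = n*b² + 3 = 3 + n*b²)
l(E) = 13 - E
74*l(Y(5, -2)) = 74*(13 - (3 + 5*(-2)²)) = 74*(13 - (3 + 5*4)) = 74*(13 - (3 + 20)) = 74*(13 - 1*23) = 74*(13 - 23) = 74*(-10) = -740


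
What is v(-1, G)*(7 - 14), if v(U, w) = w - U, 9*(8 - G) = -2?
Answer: -581/9 ≈ -64.556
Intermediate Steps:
G = 74/9 (G = 8 - 1/9*(-2) = 8 + 2/9 = 74/9 ≈ 8.2222)
v(-1, G)*(7 - 14) = (74/9 - 1*(-1))*(7 - 14) = (74/9 + 1)*(-7) = (83/9)*(-7) = -581/9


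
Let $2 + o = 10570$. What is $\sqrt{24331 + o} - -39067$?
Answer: $39067 + \sqrt{34899} \approx 39254.0$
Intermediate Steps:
$o = 10568$ ($o = -2 + 10570 = 10568$)
$\sqrt{24331 + o} - -39067 = \sqrt{24331 + 10568} - -39067 = \sqrt{34899} + 39067 = 39067 + \sqrt{34899}$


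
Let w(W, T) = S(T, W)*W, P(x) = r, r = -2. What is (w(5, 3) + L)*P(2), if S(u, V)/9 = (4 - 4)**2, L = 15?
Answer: -30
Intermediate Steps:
S(u, V) = 0 (S(u, V) = 9*(4 - 4)**2 = 9*0**2 = 9*0 = 0)
P(x) = -2
w(W, T) = 0 (w(W, T) = 0*W = 0)
(w(5, 3) + L)*P(2) = (0 + 15)*(-2) = 15*(-2) = -30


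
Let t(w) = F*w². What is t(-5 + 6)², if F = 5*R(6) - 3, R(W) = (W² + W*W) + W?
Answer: 149769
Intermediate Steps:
R(W) = W + 2*W² (R(W) = (W² + W²) + W = 2*W² + W = W + 2*W²)
F = 387 (F = 5*(6*(1 + 2*6)) - 3 = 5*(6*(1 + 12)) - 3 = 5*(6*13) - 3 = 5*78 - 3 = 390 - 3 = 387)
t(w) = 387*w²
t(-5 + 6)² = (387*(-5 + 6)²)² = (387*1²)² = (387*1)² = 387² = 149769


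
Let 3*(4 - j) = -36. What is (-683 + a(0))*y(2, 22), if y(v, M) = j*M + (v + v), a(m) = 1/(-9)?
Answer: -2188688/9 ≈ -2.4319e+5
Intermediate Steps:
j = 16 (j = 4 - 1/3*(-36) = 4 + 12 = 16)
a(m) = -1/9
y(v, M) = 2*v + 16*M (y(v, M) = 16*M + (v + v) = 16*M + 2*v = 2*v + 16*M)
(-683 + a(0))*y(2, 22) = (-683 - 1/9)*(2*2 + 16*22) = -6148*(4 + 352)/9 = -6148/9*356 = -2188688/9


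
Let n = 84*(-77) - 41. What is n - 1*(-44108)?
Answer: 37599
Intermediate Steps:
n = -6509 (n = -6468 - 41 = -6509)
n - 1*(-44108) = -6509 - 1*(-44108) = -6509 + 44108 = 37599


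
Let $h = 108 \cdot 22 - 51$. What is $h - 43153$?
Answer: $-40828$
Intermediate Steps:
$h = 2325$ ($h = 2376 - 51 = 2325$)
$h - 43153 = 2325 - 43153 = -40828$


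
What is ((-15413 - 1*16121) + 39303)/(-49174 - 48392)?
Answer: -7769/97566 ≈ -0.079628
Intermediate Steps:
((-15413 - 1*16121) + 39303)/(-49174 - 48392) = ((-15413 - 16121) + 39303)/(-97566) = (-31534 + 39303)*(-1/97566) = 7769*(-1/97566) = -7769/97566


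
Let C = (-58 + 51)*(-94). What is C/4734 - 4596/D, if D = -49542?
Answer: 4529675/19544319 ≈ 0.23176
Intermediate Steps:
C = 658 (C = -7*(-94) = 658)
C/4734 - 4596/D = 658/4734 - 4596/(-49542) = 658*(1/4734) - 4596*(-1/49542) = 329/2367 + 766/8257 = 4529675/19544319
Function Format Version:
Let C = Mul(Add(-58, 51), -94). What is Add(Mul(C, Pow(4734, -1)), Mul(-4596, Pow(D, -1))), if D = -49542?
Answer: Rational(4529675, 19544319) ≈ 0.23176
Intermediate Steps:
C = 658 (C = Mul(-7, -94) = 658)
Add(Mul(C, Pow(4734, -1)), Mul(-4596, Pow(D, -1))) = Add(Mul(658, Pow(4734, -1)), Mul(-4596, Pow(-49542, -1))) = Add(Mul(658, Rational(1, 4734)), Mul(-4596, Rational(-1, 49542))) = Add(Rational(329, 2367), Rational(766, 8257)) = Rational(4529675, 19544319)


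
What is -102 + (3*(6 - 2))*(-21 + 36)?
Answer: 78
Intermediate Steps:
-102 + (3*(6 - 2))*(-21 + 36) = -102 + (3*4)*15 = -102 + 12*15 = -102 + 180 = 78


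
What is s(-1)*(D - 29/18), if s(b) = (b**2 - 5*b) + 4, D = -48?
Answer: -4465/9 ≈ -496.11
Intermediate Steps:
s(b) = 4 + b**2 - 5*b
s(-1)*(D - 29/18) = (4 + (-1)**2 - 5*(-1))*(-48 - 29/18) = (4 + 1 + 5)*(-48 - 29*1/18) = 10*(-48 - 29/18) = 10*(-893/18) = -4465/9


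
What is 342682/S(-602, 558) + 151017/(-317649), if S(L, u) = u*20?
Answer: 17861207483/590827140 ≈ 30.231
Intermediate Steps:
S(L, u) = 20*u
342682/S(-602, 558) + 151017/(-317649) = 342682/((20*558)) + 151017/(-317649) = 342682/11160 + 151017*(-1/317649) = 342682*(1/11160) - 50339/105883 = 171341/5580 - 50339/105883 = 17861207483/590827140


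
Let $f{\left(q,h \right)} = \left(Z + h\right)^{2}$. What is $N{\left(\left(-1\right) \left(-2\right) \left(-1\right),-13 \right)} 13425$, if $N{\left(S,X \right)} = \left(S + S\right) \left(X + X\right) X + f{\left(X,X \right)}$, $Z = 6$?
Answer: $-17492775$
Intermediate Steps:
$f{\left(q,h \right)} = \left(6 + h\right)^{2}$
$N{\left(S,X \right)} = \left(6 + X\right)^{2} + 4 S X^{2}$ ($N{\left(S,X \right)} = \left(S + S\right) \left(X + X\right) X + \left(6 + X\right)^{2} = 2 S 2 X X + \left(6 + X\right)^{2} = 4 S X X + \left(6 + X\right)^{2} = 4 S X^{2} + \left(6 + X\right)^{2} = \left(6 + X\right)^{2} + 4 S X^{2}$)
$N{\left(\left(-1\right) \left(-2\right) \left(-1\right),-13 \right)} 13425 = \left(\left(6 - 13\right)^{2} + 4 \left(-1\right) \left(-2\right) \left(-1\right) \left(-13\right)^{2}\right) 13425 = \left(\left(-7\right)^{2} + 4 \cdot 2 \left(-1\right) 169\right) 13425 = \left(49 + 4 \left(-2\right) 169\right) 13425 = \left(49 - 1352\right) 13425 = \left(-1303\right) 13425 = -17492775$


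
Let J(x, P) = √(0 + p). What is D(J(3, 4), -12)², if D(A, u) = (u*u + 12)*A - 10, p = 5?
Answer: 121780 - 3120*√5 ≈ 1.1480e+5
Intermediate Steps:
J(x, P) = √5 (J(x, P) = √(0 + 5) = √5)
D(A, u) = -10 + A*(12 + u²) (D(A, u) = (u² + 12)*A - 10 = (12 + u²)*A - 10 = A*(12 + u²) - 10 = -10 + A*(12 + u²))
D(J(3, 4), -12)² = (-10 + 12*√5 + √5*(-12)²)² = (-10 + 12*√5 + √5*144)² = (-10 + 12*√5 + 144*√5)² = (-10 + 156*√5)²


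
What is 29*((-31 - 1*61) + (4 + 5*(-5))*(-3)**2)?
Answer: -8149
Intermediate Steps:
29*((-31 - 1*61) + (4 + 5*(-5))*(-3)**2) = 29*((-31 - 61) + (4 - 25)*9) = 29*(-92 - 21*9) = 29*(-92 - 189) = 29*(-281) = -8149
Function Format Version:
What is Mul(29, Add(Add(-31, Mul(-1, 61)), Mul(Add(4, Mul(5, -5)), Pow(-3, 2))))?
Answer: -8149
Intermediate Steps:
Mul(29, Add(Add(-31, Mul(-1, 61)), Mul(Add(4, Mul(5, -5)), Pow(-3, 2)))) = Mul(29, Add(Add(-31, -61), Mul(Add(4, -25), 9))) = Mul(29, Add(-92, Mul(-21, 9))) = Mul(29, Add(-92, -189)) = Mul(29, -281) = -8149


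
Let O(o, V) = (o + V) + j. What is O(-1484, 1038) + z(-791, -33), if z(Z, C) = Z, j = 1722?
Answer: 485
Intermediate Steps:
O(o, V) = 1722 + V + o (O(o, V) = (o + V) + 1722 = (V + o) + 1722 = 1722 + V + o)
O(-1484, 1038) + z(-791, -33) = (1722 + 1038 - 1484) - 791 = 1276 - 791 = 485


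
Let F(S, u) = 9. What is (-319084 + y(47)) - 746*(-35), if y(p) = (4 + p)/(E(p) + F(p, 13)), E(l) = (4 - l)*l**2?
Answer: -27826084623/94978 ≈ -2.9297e+5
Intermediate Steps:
E(l) = l**2*(4 - l)
y(p) = (4 + p)/(9 + p**2*(4 - p)) (y(p) = (4 + p)/(p**2*(4 - p) + 9) = (4 + p)/(9 + p**2*(4 - p)))
(-319084 + y(47)) - 746*(-35) = (-319084 + (-4 - 1*47)/(-9 + 47**2*(-4 + 47))) - 746*(-35) = (-319084 + (-4 - 47)/(-9 + 2209*43)) + 26110 = (-319084 - 51/(-9 + 94987)) + 26110 = (-319084 - 51/94978) + 26110 = -30305960203/94978 + 26110 = -27826084623/94978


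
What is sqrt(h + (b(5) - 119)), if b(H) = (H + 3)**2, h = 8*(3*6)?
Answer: sqrt(89) ≈ 9.4340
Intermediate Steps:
h = 144 (h = 8*18 = 144)
b(H) = (3 + H)**2
sqrt(h + (b(5) - 119)) = sqrt(144 + ((3 + 5)**2 - 119)) = sqrt(144 + (8**2 - 119)) = sqrt(144 + (64 - 119)) = sqrt(144 - 55) = sqrt(89)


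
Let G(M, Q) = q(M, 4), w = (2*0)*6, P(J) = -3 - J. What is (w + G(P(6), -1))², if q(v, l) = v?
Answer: 81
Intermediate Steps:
w = 0 (w = 0*6 = 0)
G(M, Q) = M
(w + G(P(6), -1))² = (0 + (-3 - 1*6))² = (0 + (-3 - 6))² = (0 - 9)² = (-9)² = 81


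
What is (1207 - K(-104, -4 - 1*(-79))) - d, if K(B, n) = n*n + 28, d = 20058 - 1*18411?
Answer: -6093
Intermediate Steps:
d = 1647 (d = 20058 - 18411 = 1647)
K(B, n) = 28 + n**2 (K(B, n) = n**2 + 28 = 28 + n**2)
(1207 - K(-104, -4 - 1*(-79))) - d = (1207 - (28 + (-4 - 1*(-79))**2)) - 1*1647 = (1207 - (28 + (-4 + 79)**2)) - 1647 = (1207 - (28 + 75**2)) - 1647 = (1207 - (28 + 5625)) - 1647 = (1207 - 1*5653) - 1647 = (1207 - 5653) - 1647 = -4446 - 1647 = -6093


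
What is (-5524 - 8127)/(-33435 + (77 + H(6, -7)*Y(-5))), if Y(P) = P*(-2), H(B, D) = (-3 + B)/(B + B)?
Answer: 27302/66711 ≈ 0.40926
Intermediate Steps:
H(B, D) = (-3 + B)/(2*B) (H(B, D) = (-3 + B)/((2*B)) = (-3 + B)*(1/(2*B)) = (-3 + B)/(2*B))
Y(P) = -2*P
(-5524 - 8127)/(-33435 + (77 + H(6, -7)*Y(-5))) = (-5524 - 8127)/(-33435 + (77 + ((½)*(-3 + 6)/6)*(-2*(-5)))) = -13651/(-33435 + (77 + ((½)*(⅙)*3)*10)) = -13651/(-33435 + (77 + (¼)*10)) = -13651/(-33435 + (77 + 5/2)) = -13651/(-33435 + 159/2) = -13651/(-66711/2) = -13651*(-2/66711) = 27302/66711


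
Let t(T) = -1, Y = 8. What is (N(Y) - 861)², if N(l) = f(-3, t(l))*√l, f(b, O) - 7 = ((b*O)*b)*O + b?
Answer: 742673 - 44772*√2 ≈ 6.7936e+5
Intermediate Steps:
f(b, O) = 7 + b + O²*b² (f(b, O) = 7 + (((b*O)*b)*O + b) = 7 + (((O*b)*b)*O + b) = 7 + ((O*b²)*O + b) = 7 + (O²*b² + b) = 7 + (b + O²*b²) = 7 + b + O²*b²)
N(l) = 13*√l (N(l) = (7 - 3 + (-1)²*(-3)²)*√l = (7 - 3 + 1*9)*√l = (7 - 3 + 9)*√l = 13*√l)
(N(Y) - 861)² = (13*√8 - 861)² = (13*(2*√2) - 861)² = (26*√2 - 861)² = (-861 + 26*√2)²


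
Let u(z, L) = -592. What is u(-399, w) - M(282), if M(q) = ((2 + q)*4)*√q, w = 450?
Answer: -592 - 1136*√282 ≈ -19669.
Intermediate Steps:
M(q) = √q*(8 + 4*q) (M(q) = (8 + 4*q)*√q = √q*(8 + 4*q))
u(-399, w) - M(282) = -592 - 4*√282*(2 + 282) = -592 - 4*√282*284 = -592 - 1136*√282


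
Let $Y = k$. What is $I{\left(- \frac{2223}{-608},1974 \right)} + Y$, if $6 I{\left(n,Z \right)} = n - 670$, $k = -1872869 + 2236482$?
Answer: $\frac{69792373}{192} \approx 3.635 \cdot 10^{5}$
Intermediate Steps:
$k = 363613$
$I{\left(n,Z \right)} = - \frac{335}{3} + \frac{n}{6}$ ($I{\left(n,Z \right)} = \frac{n - 670}{6} = \frac{-670 + n}{6} = - \frac{335}{3} + \frac{n}{6}$)
$Y = 363613$
$I{\left(- \frac{2223}{-608},1974 \right)} + Y = \left(- \frac{335}{3} + \frac{\left(-2223\right) \frac{1}{-608}}{6}\right) + 363613 = \left(- \frac{335}{3} + \frac{\left(-2223\right) \left(- \frac{1}{608}\right)}{6}\right) + 363613 = \left(- \frac{335}{3} + \frac{1}{6} \cdot \frac{117}{32}\right) + 363613 = \left(- \frac{335}{3} + \frac{39}{64}\right) + 363613 = - \frac{21323}{192} + 363613 = \frac{69792373}{192}$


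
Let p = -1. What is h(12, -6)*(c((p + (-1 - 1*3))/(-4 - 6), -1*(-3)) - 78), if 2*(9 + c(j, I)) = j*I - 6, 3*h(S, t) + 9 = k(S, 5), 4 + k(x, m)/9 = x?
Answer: -7497/4 ≈ -1874.3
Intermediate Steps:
k(x, m) = -36 + 9*x
h(S, t) = -15 + 3*S (h(S, t) = -3 + (-36 + 9*S)/3 = -3 + (-12 + 3*S) = -15 + 3*S)
c(j, I) = -12 + I*j/2 (c(j, I) = -9 + (j*I - 6)/2 = -9 + (I*j - 6)/2 = -9 + (-6 + I*j)/2 = -9 + (-3 + I*j/2) = -12 + I*j/2)
h(12, -6)*(c((p + (-1 - 1*3))/(-4 - 6), -1*(-3)) - 78) = (-15 + 3*12)*((-12 + (-1*(-3))*((-1 + (-1 - 1*3))/(-4 - 6))/2) - 78) = (-15 + 36)*((-12 + (½)*3*((-1 + (-1 - 3))/(-10))) - 78) = 21*((-12 + (½)*3*((-1 - 4)*(-⅒))) - 78) = 21*((-12 + (½)*3*(-5*(-⅒))) - 78) = 21*((-12 + (½)*3*(½)) - 78) = 21*((-12 + ¾) - 78) = 21*(-45/4 - 78) = 21*(-357/4) = -7497/4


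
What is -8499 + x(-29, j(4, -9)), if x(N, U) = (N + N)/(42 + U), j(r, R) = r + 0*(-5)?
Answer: -195506/23 ≈ -8500.3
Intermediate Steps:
j(r, R) = r (j(r, R) = r + 0 = r)
x(N, U) = 2*N/(42 + U) (x(N, U) = (2*N)/(42 + U) = 2*N/(42 + U))
-8499 + x(-29, j(4, -9)) = -8499 + 2*(-29)/(42 + 4) = -8499 + 2*(-29)/46 = -8499 + 2*(-29)*(1/46) = -8499 - 29/23 = -195506/23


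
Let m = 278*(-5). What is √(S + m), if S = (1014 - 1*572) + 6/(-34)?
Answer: 9*I*√3383/17 ≈ 30.792*I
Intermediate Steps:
S = 7511/17 (S = (1014 - 572) - 1/34*6 = 442 - 3/17 = 7511/17 ≈ 441.82)
m = -1390
√(S + m) = √(7511/17 - 1390) = √(-16119/17) = 9*I*√3383/17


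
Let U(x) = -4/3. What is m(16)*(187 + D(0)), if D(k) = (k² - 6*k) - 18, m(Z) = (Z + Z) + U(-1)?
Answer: 15548/3 ≈ 5182.7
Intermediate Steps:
U(x) = -4/3 (U(x) = -4*⅓ = -4/3)
m(Z) = -4/3 + 2*Z (m(Z) = (Z + Z) - 4/3 = 2*Z - 4/3 = -4/3 + 2*Z)
D(k) = -18 + k² - 6*k
m(16)*(187 + D(0)) = (-4/3 + 2*16)*(187 + (-18 + 0² - 6*0)) = (-4/3 + 32)*(187 + (-18 + 0 + 0)) = 92*(187 - 18)/3 = (92/3)*169 = 15548/3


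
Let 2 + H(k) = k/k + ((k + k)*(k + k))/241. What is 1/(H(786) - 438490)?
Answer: -241/103205147 ≈ -2.3352e-6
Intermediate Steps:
H(k) = -1 + 4*k²/241 (H(k) = -2 + (k/k + ((k + k)*(k + k))/241) = -2 + (1 + ((2*k)*(2*k))*(1/241)) = -2 + (1 + (4*k²)*(1/241)) = -2 + (1 + 4*k²/241) = -1 + 4*k²/241)
1/(H(786) - 438490) = 1/((-1 + (4/241)*786²) - 438490) = 1/((-1 + (4/241)*617796) - 438490) = 1/((-1 + 2471184/241) - 438490) = 1/(2470943/241 - 438490) = 1/(-103205147/241) = -241/103205147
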